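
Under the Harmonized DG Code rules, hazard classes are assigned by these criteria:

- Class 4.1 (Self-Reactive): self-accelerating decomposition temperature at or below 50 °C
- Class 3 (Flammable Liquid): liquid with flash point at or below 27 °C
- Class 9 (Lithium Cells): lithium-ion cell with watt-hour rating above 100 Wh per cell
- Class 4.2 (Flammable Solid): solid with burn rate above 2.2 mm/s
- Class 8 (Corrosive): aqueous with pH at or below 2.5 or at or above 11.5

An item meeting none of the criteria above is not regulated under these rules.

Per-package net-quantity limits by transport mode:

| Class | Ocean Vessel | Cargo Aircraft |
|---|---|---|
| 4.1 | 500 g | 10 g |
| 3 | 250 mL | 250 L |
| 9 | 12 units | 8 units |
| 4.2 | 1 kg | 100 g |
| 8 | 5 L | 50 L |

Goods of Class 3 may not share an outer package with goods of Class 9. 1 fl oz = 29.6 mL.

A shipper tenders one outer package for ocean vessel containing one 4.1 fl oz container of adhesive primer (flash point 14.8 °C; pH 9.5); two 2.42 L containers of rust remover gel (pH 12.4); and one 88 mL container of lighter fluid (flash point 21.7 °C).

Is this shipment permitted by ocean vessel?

Flash point 14.8 °C meets the Class 3 criterion (Flammable Liquid), so the adhesive primer is Class 3.
The rust remover gel has pH 12.4, which is ≥ 11.5, so it is Class 8 (Corrosive).
The lighter fluid has flash point 21.7 °C, which is ≤ 27 °C, so it is Class 3 (Flammable Liquid).
Total Class 3: (one 4.1 fl oz container = 121.36 mL) + 88 mL = 209.36 mL.
209.36 mL is within the ocean vessel limit of 250 mL for Class 3.
Class 8 quantity: two 2.42 L containers = 4.84 L.
4.84 L is within the ocean vessel limit of 5 L for Class 8.
The segregation rule (Class 3 with Class 9) does not apply to Class 3 with Class 8.
Every hazard class is within its ocean vessel limit and no segregation rule is violated.

Yes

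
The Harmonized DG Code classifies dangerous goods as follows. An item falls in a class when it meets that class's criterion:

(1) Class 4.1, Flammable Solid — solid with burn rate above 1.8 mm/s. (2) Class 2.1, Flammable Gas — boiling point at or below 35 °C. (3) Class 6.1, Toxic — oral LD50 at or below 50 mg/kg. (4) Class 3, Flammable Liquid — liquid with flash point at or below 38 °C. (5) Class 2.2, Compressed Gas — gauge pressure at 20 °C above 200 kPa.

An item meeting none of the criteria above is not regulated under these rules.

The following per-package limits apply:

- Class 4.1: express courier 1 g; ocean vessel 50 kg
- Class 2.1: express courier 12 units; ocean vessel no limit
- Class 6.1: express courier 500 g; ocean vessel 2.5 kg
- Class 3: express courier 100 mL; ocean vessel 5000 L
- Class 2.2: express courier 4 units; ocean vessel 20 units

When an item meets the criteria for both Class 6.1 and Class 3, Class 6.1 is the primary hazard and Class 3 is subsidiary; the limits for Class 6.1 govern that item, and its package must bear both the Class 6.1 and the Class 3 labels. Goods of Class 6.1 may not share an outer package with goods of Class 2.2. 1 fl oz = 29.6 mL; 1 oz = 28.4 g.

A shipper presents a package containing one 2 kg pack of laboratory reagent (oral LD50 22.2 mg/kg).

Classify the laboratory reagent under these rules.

Class 6.1

Oral LD50 22.2 mg/kg meets the Class 6.1 criterion (Toxic), so the laboratory reagent is Class 6.1.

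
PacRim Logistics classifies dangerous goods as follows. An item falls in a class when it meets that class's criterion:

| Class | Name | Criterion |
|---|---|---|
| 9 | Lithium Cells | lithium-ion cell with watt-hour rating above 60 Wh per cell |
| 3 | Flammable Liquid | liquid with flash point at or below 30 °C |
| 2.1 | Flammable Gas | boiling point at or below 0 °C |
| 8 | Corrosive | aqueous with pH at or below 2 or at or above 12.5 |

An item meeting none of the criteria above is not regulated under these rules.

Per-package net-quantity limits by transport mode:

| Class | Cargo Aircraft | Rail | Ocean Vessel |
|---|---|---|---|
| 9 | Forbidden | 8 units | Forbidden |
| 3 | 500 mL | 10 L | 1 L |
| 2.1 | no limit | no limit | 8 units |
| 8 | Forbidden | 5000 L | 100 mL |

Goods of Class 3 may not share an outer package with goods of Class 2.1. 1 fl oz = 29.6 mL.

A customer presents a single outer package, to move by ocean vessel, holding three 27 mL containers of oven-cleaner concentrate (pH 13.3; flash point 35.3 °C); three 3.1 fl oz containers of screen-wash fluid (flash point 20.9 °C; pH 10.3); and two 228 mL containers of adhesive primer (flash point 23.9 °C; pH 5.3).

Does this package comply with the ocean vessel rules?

Yes

With pH 13.3 (≥ 12.5), the oven-cleaner concentrate falls in Class 8.
The screen-wash fluid has flash point 20.9 °C, which is ≤ 30 °C, so it is Class 3 (Flammable Liquid).
With flash point 23.9 °C (≤ 30 °C), the adhesive primer falls in Class 3.
Total Class 3: (three 3.1 fl oz containers = 275.28 mL) + (two 228 mL containers = 456 mL) = 731.28 mL.
That is within the Class 3 ocean vessel limit of 1 L.
Class 8 quantity: three 27 mL containers = 81 mL.
81 mL ≤ 100 mL (ocean vessel limit, Class 8) — within limit.
The segregation rule (Class 3 with Class 2.1) does not apply to Class 3 with Class 8.
Every hazard class is within its ocean vessel limit and no segregation rule is violated.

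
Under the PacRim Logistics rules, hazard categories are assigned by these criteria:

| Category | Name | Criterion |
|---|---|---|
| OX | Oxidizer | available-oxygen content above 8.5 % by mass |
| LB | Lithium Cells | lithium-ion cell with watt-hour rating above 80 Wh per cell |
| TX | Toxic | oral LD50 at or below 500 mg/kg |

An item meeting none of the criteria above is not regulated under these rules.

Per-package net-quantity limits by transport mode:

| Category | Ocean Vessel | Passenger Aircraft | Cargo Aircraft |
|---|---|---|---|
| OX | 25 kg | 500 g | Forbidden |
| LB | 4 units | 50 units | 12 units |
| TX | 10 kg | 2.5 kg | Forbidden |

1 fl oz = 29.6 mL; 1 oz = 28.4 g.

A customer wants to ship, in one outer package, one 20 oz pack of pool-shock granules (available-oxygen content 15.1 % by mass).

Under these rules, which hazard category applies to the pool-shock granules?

Category OX

Available-oxygen content 15.1 % by mass meets the Category OX criterion (Oxidizer), so the pool-shock granules are Category OX.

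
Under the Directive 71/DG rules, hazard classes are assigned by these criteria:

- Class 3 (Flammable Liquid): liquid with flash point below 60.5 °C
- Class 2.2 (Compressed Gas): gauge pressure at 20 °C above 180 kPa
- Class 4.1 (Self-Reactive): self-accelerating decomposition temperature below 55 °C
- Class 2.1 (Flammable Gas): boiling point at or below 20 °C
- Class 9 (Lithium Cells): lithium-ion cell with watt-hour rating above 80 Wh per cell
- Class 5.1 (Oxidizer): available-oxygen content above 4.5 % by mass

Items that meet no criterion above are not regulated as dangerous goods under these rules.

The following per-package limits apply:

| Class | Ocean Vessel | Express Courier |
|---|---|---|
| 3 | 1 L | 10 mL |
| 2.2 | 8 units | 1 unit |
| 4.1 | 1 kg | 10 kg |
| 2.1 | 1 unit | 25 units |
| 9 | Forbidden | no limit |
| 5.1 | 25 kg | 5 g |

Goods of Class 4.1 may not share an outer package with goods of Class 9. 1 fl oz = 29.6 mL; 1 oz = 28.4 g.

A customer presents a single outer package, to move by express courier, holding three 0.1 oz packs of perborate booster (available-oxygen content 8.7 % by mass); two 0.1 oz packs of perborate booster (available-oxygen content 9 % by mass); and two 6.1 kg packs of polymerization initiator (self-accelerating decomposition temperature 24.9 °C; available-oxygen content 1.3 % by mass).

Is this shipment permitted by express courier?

With available-oxygen content 8.7 % by mass (> 4.5 % by mass), the perborate booster falls in Class 5.1.
The perborate booster has available-oxygen content 9 % by mass, which is > 4.5 % by mass, so it is Class 5.1 (Oxidizer).
With self-accelerating decomposition temperature 24.9 °C (< 55 °C), the polymerization initiator falls in Class 4.1.
Class 4.1 quantity: two 6.1 kg packs = 12.2 kg.
12.2 kg > 10 kg (express courier limit, Class 4.1) — over the limit.
Total Class 5.1: (three 0.1 oz packs = 8.52 g) + (two 0.1 oz packs = 5.68 g) = 14.2 g.
14.2 g exceeds the express courier limit of 5 g for Class 5.1.
The segregation rule (Class 4.1 with Class 9) does not apply to Class 4.1 with Class 5.1.

No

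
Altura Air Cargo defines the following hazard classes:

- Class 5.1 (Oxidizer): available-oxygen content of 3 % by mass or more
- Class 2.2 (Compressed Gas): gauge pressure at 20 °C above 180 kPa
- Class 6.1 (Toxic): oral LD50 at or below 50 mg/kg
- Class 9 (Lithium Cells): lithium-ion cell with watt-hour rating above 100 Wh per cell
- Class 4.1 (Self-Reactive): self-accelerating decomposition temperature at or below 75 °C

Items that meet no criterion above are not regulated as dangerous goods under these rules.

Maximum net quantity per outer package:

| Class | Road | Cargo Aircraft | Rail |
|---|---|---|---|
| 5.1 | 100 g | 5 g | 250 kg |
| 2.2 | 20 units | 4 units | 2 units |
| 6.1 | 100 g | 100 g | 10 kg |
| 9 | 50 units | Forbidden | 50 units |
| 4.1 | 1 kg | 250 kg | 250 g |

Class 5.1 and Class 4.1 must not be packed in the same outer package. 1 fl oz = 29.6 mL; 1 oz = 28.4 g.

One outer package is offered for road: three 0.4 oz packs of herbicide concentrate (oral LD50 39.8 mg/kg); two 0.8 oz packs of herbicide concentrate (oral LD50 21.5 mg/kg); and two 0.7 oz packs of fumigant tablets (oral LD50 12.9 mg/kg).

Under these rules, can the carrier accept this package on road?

The herbicide concentrate has oral LD50 39.8 mg/kg, which is ≤ 50 mg/kg, so it is Class 6.1 (Toxic).
With oral LD50 21.5 mg/kg (≤ 50 mg/kg), the herbicide concentrate falls in Class 6.1.
With oral LD50 12.9 mg/kg (≤ 50 mg/kg), the fumigant tablets fall in Class 6.1.
Total Class 6.1: (three 0.4 oz packs = 34.08 g) + (two 0.8 oz packs = 45.44 g) + (two 0.7 oz packs = 39.76 g) = 119.28 g.
119.28 g exceeds the road limit of 100 g for Class 6.1.

No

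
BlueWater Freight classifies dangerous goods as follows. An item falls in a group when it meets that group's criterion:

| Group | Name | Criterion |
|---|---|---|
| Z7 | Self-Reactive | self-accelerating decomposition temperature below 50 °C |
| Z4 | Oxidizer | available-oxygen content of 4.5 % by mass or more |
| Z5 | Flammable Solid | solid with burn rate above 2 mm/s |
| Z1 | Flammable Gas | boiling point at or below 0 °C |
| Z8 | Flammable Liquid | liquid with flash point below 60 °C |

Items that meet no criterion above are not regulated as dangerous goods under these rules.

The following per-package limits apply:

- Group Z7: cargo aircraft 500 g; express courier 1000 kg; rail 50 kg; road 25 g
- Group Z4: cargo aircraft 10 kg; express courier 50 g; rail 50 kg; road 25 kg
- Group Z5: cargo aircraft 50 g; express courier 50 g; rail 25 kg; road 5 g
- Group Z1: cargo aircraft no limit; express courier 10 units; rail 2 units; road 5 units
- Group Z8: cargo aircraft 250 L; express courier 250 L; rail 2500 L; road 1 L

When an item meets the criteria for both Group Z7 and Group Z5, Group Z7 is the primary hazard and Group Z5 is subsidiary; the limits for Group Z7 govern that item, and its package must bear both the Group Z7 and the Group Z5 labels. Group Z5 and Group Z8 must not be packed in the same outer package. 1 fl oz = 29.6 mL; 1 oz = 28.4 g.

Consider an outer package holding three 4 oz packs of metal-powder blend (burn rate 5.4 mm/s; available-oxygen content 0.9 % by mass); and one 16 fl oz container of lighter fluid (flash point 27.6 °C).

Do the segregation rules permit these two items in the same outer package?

The metal-powder blend has burn rate 5.4 mm/s, which is > 2 mm/s, so it is Group Z5 (Flammable Solid).
Flash point 27.6 °C meets the Group Z8 criterion (Flammable Liquid), so the lighter fluid is Group Z8.
Group Z5 and Group Z8 may not share an outer package.

No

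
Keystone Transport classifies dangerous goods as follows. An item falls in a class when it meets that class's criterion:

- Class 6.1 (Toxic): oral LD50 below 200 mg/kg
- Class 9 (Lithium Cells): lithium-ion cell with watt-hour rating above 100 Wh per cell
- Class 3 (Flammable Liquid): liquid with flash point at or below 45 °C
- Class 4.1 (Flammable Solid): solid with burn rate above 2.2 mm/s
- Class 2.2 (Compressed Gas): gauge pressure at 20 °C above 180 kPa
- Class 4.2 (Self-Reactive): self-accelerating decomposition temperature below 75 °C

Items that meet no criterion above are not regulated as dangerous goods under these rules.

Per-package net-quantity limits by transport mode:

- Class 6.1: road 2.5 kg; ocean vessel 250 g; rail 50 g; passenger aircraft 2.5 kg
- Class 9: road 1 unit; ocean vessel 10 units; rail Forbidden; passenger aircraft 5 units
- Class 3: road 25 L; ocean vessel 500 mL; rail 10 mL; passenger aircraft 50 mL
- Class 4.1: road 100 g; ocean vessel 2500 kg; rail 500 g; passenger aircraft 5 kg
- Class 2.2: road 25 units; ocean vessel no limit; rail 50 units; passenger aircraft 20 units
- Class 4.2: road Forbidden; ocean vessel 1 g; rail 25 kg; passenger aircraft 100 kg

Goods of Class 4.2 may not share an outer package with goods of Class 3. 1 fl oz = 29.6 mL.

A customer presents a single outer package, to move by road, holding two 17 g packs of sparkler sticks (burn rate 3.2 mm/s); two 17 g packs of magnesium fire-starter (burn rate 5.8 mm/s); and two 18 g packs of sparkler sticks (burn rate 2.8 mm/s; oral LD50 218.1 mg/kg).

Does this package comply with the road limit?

With burn rate 3.2 mm/s (> 2.2 mm/s), the sparkler sticks fall in Class 4.1.
With burn rate 5.8 mm/s (> 2.2 mm/s), the magnesium fire-starter falls in Class 4.1.
Sparkler sticks: burn rate 2.8 mm/s > 2.2 mm/s → Class 4.1 (Flammable Solid).
Class 4.1 net quantity: (two 17 g packs = 34 g) + (two 17 g packs = 34 g) + (two 18 g packs = 36 g) = 104 g.
104 g > 100 g (road limit, Class 4.1) — over the limit.

No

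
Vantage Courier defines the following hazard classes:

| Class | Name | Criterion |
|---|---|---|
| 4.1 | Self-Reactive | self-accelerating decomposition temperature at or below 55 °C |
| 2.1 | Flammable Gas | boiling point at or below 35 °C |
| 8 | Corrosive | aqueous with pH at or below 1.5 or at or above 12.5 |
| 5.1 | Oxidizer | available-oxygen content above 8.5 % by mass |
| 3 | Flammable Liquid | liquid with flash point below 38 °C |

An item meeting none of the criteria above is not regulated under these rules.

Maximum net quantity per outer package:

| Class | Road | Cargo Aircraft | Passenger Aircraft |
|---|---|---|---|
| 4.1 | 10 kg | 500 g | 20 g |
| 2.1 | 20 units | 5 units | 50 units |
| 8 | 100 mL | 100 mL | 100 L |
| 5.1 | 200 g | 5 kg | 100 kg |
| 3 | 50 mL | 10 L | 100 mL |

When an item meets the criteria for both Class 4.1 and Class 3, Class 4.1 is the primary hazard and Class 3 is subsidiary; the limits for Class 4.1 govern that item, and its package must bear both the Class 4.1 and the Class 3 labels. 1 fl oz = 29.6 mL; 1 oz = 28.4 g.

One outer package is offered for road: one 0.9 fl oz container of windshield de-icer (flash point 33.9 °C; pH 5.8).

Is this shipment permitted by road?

Yes

The windshield de-icer has flash point 33.9 °C, which is < 38 °C, so it is Class 3 (Flammable Liquid).
Class 3 quantity: one 0.9 fl oz container = 26.64 mL.
26.64 mL is within the road limit of 50 mL for Class 3.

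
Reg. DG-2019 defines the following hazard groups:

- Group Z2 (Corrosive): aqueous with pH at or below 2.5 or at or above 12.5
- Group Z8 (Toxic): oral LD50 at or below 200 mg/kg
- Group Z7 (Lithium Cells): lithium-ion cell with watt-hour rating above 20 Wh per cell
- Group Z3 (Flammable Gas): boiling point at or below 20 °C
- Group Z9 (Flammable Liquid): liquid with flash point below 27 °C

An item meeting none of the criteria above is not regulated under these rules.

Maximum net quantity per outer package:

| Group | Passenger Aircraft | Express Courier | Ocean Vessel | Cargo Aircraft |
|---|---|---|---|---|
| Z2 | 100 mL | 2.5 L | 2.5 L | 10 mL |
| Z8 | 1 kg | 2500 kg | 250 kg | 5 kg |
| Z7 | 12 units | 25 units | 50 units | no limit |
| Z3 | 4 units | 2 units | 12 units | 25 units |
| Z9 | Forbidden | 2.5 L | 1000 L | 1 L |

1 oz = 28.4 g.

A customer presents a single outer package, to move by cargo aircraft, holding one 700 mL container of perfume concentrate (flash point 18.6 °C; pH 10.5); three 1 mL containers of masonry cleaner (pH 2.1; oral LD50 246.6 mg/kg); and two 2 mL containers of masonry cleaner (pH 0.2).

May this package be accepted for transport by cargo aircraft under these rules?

Flash point 18.6 °C meets the Group Z9 criterion (Flammable Liquid), so the perfume concentrate is Group Z9.
Masonry cleaner: pH 2.1 ≤ 2.5 → Group Z2 (Corrosive).
The masonry cleaner has pH 0.2, which is ≤ 2.5, so it is Group Z2 (Corrosive).
Group Z2 net quantity: (three 1 mL containers = 3 mL) + (two 2 mL containers = 4 mL) = 7 mL.
That is within the Group Z2 cargo aircraft limit of 10 mL.
Group Z9 quantity: 700 mL.
That is within the Group Z9 cargo aircraft limit of 1 L.
Every hazard group is within its cargo aircraft limit and no segregation rule is violated.

Yes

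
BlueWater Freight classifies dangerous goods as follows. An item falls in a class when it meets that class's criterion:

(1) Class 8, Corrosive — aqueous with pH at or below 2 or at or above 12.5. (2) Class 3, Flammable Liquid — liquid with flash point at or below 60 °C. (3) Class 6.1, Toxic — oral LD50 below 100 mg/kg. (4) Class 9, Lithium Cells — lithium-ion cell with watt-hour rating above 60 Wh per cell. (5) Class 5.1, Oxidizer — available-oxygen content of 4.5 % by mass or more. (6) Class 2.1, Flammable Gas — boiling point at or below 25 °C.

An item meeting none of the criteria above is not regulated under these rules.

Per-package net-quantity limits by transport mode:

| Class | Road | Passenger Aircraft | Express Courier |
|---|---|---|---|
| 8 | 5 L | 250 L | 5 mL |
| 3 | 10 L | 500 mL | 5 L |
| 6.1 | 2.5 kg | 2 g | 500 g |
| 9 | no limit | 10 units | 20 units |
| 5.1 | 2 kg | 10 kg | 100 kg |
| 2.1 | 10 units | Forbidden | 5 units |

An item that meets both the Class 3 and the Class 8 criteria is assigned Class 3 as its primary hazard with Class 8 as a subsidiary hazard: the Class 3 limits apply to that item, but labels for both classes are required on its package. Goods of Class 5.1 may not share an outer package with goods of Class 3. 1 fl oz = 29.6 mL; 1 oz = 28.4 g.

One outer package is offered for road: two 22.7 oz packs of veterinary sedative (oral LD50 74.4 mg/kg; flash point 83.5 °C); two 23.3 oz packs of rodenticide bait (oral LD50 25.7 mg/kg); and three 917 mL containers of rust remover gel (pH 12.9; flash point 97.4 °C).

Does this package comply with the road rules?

No

Oral LD50 74.4 mg/kg meets the Class 6.1 criterion (Toxic), so the veterinary sedative is Class 6.1.
Oral LD50 25.7 mg/kg meets the Class 6.1 criterion (Toxic), so the rodenticide bait is Class 6.1.
pH 12.9 meets the Class 8 criterion (Corrosive), so the rust remover gel is Class 8.
Total Class 6.1: (two 22.7 oz packs = 1289.36 g) + (two 23.3 oz packs = 1323.44 g) = 2612.8 g.
2612.8 g exceeds the road limit of 2.5 kg for Class 6.1.
Class 8 quantity: three 917 mL containers = 2.751 L.
2.751 L is within the road limit of 5 L for Class 8.
The segregation rule (Class 5.1 with Class 3) does not apply to Class 6.1 with Class 8.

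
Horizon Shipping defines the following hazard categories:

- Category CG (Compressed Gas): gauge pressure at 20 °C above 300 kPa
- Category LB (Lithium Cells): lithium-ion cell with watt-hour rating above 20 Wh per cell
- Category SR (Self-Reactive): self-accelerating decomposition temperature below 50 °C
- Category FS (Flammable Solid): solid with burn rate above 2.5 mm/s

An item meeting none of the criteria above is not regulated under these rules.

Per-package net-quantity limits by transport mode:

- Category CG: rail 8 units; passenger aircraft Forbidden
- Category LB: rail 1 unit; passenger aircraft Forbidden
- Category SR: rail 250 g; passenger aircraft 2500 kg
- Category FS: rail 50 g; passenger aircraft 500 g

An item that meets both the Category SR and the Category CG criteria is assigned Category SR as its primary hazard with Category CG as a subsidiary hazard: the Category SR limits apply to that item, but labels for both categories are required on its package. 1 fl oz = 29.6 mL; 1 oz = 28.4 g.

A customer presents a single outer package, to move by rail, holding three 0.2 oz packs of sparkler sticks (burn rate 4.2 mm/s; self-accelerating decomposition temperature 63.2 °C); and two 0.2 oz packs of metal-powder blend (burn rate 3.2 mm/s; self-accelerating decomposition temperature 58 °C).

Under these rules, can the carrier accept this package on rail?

The sparkler sticks have burn rate 4.2 mm/s, which is > 2.5 mm/s, so they are Category FS (Flammable Solid).
Metal-powder blend: burn rate 3.2 mm/s > 2.5 mm/s → Category FS (Flammable Solid).
Total Category FS: (three 0.2 oz packs = 17.04 g) + (two 0.2 oz packs = 11.36 g) = 28.4 g.
28.4 g ≤ 50 g (rail limit, Category FS) — within limit.

Yes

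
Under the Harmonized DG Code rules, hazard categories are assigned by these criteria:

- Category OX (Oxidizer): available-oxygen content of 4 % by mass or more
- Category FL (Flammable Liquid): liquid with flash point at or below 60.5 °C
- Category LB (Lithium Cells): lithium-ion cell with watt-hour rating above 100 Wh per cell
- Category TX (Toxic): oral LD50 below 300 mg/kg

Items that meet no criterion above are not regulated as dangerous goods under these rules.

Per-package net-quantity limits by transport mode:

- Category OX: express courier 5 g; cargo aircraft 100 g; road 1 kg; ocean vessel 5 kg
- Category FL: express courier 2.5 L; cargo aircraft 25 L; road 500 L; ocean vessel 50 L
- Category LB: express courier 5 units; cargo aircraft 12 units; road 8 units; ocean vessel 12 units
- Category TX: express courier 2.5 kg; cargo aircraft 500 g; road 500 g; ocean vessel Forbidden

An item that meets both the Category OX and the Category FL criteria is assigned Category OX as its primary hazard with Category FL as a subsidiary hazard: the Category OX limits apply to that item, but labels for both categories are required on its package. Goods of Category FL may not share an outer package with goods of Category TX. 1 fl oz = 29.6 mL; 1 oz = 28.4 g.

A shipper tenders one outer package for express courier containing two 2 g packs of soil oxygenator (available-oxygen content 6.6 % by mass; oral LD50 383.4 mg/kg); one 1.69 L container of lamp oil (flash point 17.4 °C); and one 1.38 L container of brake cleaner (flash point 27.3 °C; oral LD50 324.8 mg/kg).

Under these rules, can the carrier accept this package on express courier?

No

The soil oxygenator has available-oxygen content 6.6 % by mass, which is ≥ 4 % by mass, so it is Category OX (Oxidizer).
Flash point 17.4 °C meets the Category FL criterion (Flammable Liquid), so the lamp oil is Category FL.
Flash point 27.3 °C meets the Category FL criterion (Flammable Liquid), so the brake cleaner is Category FL.
Category FL net quantity: 1.69 L + 1.38 L = 3.07 L.
3.07 L > 2.5 L (express courier limit, Category FL) — over the limit.
Category OX quantity: two 2 g packs = 4 g.
That is within the Category OX express courier limit of 5 g.
The segregation rule (Category FL with Category TX) does not apply to Category FL with Category OX.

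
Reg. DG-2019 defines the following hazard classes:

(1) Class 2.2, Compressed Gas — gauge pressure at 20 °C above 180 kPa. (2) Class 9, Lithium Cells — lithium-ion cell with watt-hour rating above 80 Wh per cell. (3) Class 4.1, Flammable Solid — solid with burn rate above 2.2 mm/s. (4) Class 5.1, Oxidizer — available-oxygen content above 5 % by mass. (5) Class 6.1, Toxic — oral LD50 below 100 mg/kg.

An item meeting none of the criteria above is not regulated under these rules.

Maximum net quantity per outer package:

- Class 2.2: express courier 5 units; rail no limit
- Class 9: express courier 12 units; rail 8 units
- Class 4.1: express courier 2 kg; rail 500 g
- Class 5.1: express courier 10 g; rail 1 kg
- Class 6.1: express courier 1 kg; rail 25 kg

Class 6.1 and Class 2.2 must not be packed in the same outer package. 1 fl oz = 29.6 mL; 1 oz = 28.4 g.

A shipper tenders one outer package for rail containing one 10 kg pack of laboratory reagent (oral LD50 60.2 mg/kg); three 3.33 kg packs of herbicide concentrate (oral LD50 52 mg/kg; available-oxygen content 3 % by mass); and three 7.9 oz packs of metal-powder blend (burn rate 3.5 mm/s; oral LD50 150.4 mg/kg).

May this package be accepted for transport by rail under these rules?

Laboratory reagent: oral LD50 60.2 mg/kg < 100 mg/kg → Class 6.1 (Toxic).
Herbicide concentrate: oral LD50 52 mg/kg < 100 mg/kg → Class 6.1 (Toxic).
With burn rate 3.5 mm/s (> 2.2 mm/s), the metal-powder blend falls in Class 4.1.
Class 4.1 quantity: three 7.9 oz packs = 673.08 g.
673.08 g exceeds the rail limit of 500 g for Class 4.1.
Total Class 6.1: 10 kg + (three 3.33 kg packs = 9.99 kg) = 19.99 kg.
19.99 kg ≤ 25 kg (rail limit, Class 6.1) — within limit.
The segregation rule (Class 6.1 with Class 2.2) does not apply to Class 4.1 with Class 6.1.

No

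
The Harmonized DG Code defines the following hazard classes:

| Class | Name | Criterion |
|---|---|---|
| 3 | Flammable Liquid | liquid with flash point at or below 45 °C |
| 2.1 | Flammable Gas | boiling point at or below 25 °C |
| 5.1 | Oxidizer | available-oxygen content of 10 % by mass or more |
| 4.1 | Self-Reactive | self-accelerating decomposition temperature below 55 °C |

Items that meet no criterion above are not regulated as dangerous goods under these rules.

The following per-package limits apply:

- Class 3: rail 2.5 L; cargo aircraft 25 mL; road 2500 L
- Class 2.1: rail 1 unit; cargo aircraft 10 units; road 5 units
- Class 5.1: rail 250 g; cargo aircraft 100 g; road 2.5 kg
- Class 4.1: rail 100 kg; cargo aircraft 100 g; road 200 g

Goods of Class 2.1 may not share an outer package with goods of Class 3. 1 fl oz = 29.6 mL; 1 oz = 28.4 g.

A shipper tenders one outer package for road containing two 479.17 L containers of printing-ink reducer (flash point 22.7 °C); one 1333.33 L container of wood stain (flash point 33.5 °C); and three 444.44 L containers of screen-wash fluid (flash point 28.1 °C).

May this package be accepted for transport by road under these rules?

No

With flash point 22.7 °C (≤ 45 °C), the printing-ink reducer falls in Class 3.
The wood stain has flash point 33.5 °C, which is ≤ 45 °C, so it is Class 3 (Flammable Liquid).
The screen-wash fluid has flash point 28.1 °C, which is ≤ 45 °C, so it is Class 3 (Flammable Liquid).
Total Class 3: (two 479.17 L containers = 958.34 L) + 1333.33 L + (three 444.44 L containers = 1333.32 L) = 3624.99 L.
3624.99 L > 2500 L (road limit, Class 3) — over the limit.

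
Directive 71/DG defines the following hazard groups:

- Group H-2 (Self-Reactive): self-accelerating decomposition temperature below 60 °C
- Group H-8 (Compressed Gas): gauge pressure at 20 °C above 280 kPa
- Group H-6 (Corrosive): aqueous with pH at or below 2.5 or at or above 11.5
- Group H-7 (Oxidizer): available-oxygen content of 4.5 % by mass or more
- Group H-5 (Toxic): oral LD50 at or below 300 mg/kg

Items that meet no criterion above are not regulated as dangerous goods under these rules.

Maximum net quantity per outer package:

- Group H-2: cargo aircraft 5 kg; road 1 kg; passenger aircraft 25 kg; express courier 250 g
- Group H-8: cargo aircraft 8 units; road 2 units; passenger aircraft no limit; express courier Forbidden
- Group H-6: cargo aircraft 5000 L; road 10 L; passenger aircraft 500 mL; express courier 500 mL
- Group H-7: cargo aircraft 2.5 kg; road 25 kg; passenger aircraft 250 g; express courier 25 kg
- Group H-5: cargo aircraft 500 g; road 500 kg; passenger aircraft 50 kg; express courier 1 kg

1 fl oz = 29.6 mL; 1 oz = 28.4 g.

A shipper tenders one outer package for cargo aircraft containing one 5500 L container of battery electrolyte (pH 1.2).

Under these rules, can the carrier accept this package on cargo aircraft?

With pH 1.2 (≤ 2.5), the battery electrolyte falls in Group H-6.
Group H-6 quantity: 5500 L.
5500 L exceeds the cargo aircraft limit of 5000 L for Group H-6.

No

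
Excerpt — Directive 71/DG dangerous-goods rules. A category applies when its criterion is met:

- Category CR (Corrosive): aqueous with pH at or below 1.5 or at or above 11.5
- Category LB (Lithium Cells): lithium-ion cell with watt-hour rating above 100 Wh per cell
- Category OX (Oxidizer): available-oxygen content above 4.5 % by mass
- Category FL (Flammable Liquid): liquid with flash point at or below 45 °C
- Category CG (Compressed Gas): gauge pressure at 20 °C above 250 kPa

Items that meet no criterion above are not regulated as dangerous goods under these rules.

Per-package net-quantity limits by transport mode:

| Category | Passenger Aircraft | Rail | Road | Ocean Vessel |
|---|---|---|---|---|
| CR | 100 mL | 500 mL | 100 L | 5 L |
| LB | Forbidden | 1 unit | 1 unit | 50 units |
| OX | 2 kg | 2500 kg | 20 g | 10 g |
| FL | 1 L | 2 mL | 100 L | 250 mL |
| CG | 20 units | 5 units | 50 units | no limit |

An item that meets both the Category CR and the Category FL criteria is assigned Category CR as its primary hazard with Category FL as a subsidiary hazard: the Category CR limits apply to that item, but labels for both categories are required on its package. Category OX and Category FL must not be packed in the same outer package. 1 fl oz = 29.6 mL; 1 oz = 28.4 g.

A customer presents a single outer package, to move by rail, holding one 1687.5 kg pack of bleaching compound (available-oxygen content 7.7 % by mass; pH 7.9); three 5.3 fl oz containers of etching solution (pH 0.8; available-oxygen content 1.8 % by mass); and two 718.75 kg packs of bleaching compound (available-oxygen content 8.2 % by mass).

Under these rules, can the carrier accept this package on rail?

No

Available-oxygen content 7.7 % by mass meets the Category OX criterion (Oxidizer), so the bleaching compound is Category OX.
With pH 0.8 (≤ 1.5), the etching solution falls in Category CR.
Bleaching compound: available-oxygen content 8.2 % by mass > 4.5 % by mass → Category OX (Oxidizer).
Total Category OX: 1687.5 kg + (two 718.75 kg packs = 1437.5 kg) = 3125 kg.
3125 kg > 2500 kg (rail limit, Category OX) — over the limit.
Category CR quantity: three 5.3 fl oz containers = 470.64 mL.
That is within the Category CR rail limit of 500 mL.
The segregation rule (Category OX with Category FL) does not apply to Category OX with Category CR.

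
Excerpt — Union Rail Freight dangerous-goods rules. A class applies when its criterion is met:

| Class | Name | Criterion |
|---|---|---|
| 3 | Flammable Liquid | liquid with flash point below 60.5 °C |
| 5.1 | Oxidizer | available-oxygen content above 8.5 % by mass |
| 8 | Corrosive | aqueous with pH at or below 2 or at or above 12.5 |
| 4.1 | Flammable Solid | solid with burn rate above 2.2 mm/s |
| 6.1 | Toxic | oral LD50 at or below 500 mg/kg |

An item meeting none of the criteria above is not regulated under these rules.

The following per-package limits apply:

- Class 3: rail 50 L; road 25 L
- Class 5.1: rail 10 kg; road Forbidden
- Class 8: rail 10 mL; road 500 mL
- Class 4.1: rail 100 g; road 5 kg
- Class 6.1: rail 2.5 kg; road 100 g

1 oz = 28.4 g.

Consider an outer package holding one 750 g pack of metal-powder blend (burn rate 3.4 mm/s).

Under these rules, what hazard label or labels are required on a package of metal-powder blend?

Class 4.1

Metal-powder blend: burn rate 3.4 mm/s > 2.2 mm/s → Class 4.1 (Flammable Solid).
Only the Class 4.1 label is required.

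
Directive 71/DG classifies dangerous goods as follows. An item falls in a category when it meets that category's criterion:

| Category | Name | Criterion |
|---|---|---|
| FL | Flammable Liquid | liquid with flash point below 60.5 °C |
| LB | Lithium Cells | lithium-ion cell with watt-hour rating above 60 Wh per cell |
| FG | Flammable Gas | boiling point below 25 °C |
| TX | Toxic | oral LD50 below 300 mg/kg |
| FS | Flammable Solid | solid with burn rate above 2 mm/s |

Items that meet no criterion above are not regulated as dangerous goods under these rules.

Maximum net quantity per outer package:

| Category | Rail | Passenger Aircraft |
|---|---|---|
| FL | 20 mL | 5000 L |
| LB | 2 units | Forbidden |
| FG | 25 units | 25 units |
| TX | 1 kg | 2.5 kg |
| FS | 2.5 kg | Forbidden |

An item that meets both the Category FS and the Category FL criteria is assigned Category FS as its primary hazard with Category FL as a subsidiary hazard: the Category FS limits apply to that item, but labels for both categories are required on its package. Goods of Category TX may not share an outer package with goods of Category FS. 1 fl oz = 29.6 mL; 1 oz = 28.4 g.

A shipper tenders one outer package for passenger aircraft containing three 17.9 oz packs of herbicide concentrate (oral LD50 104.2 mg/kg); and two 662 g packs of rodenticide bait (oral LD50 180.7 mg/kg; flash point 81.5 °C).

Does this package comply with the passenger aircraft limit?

No

With oral LD50 104.2 mg/kg (< 300 mg/kg), the herbicide concentrate falls in Category TX.
The rodenticide bait has oral LD50 180.7 mg/kg, which is < 300 mg/kg, so it is Category TX (Toxic).
Total Category TX: (three 17.9 oz packs = 1525.08 g) + (two 662 g packs = 1.324 kg) = 2849.08 g.
That exceeds the Category TX passenger aircraft limit of 2.5 kg.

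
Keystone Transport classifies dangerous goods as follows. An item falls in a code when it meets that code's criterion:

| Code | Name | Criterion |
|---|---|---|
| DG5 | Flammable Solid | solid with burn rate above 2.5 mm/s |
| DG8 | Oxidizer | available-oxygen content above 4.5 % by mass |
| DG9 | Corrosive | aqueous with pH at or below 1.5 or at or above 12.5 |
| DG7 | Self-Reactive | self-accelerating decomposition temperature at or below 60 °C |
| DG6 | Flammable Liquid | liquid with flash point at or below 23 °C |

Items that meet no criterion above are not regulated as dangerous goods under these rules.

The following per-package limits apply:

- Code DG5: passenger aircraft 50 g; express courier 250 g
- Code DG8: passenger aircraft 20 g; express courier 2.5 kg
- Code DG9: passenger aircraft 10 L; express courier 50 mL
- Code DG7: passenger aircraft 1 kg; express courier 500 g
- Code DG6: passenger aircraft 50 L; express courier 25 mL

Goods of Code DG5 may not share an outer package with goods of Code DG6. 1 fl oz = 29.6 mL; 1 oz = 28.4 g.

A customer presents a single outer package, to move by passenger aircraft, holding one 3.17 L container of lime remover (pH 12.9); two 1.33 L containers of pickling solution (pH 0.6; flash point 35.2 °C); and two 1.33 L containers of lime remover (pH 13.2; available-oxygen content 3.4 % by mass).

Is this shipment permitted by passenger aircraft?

The lime remover has pH 12.9, which is ≥ 12.5, so it is Code DG9 (Corrosive).
Pickling solution: pH 0.6 ≤ 1.5 → Code DG9 (Corrosive).
With pH 13.2 (≥ 12.5), the lime remover falls in Code DG9.
Total Code DG9: 3.17 L + (two 1.33 L containers = 2.66 L) + (two 1.33 L containers = 2.66 L) = 8.49 L.
8.49 L ≤ 10 L (passenger aircraft limit, Code DG9) — within limit.

Yes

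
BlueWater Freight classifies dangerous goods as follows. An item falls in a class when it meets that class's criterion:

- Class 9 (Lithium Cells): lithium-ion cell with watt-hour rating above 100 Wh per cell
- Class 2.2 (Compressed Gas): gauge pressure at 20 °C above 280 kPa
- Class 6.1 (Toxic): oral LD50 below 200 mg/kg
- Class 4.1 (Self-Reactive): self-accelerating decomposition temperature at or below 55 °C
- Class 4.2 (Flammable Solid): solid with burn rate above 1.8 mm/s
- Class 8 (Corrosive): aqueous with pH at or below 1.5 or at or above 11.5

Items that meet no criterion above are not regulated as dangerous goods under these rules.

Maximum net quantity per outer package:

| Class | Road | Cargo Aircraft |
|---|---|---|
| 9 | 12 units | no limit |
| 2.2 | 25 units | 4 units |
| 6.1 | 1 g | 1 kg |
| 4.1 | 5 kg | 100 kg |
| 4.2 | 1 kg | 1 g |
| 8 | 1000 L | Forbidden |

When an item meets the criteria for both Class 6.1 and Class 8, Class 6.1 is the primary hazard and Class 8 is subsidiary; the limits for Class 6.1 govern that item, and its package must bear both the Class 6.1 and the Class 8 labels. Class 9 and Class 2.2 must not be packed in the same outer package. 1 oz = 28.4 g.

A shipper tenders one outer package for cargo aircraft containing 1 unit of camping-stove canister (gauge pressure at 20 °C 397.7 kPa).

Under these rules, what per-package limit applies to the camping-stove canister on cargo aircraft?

4 units

With gauge pressure at 20 °C 397.7 kPa (> 280 kPa), the camping-stove canister falls in Class 2.2.
The cargo aircraft limit for Class 2.2 is 4 units.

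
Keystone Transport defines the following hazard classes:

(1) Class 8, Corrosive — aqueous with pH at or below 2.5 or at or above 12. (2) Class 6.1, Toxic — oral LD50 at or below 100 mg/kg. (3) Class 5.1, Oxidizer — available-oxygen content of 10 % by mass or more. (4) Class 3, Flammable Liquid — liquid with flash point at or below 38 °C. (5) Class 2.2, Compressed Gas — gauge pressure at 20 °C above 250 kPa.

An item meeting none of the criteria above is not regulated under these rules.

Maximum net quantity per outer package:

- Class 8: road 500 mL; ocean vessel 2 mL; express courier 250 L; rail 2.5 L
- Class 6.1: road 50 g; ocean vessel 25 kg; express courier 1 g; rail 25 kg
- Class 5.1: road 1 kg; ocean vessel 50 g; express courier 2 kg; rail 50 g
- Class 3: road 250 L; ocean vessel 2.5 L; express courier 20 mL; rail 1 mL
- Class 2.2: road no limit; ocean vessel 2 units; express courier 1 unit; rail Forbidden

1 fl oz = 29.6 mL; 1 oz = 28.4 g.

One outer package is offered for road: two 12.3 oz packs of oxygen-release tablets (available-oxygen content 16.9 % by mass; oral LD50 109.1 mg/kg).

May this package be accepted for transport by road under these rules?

Available-oxygen content 16.9 % by mass meets the Class 5.1 criterion (Oxidizer), so the oxygen-release tablets are Class 5.1.
Class 5.1 quantity: two 12.3 oz packs = 698.64 g.
That is within the Class 5.1 road limit of 1 kg.

Yes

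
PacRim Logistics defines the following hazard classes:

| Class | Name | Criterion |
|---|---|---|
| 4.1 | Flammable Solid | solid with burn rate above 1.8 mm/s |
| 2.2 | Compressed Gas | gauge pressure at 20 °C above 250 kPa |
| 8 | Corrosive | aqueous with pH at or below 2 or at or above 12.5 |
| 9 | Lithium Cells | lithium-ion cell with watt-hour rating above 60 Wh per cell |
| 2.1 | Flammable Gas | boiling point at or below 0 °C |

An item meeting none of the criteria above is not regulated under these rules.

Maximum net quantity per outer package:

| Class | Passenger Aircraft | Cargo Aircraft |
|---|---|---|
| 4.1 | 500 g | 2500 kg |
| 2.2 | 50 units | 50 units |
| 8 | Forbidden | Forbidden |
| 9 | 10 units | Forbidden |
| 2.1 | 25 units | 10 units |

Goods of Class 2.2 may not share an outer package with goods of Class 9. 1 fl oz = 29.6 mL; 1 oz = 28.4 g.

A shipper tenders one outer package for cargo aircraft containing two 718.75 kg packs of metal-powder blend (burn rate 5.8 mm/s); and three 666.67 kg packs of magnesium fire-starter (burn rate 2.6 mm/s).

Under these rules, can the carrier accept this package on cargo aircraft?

Burn rate 5.8 mm/s meets the Class 4.1 criterion (Flammable Solid), so the metal-powder blend is Class 4.1.
Burn rate 2.6 mm/s meets the Class 4.1 criterion (Flammable Solid), so the magnesium fire-starter is Class 4.1.
Total Class 4.1: (two 718.75 kg packs = 1437.5 kg) + (three 666.67 kg packs = 2000.01 kg) = 3437.51 kg.
That exceeds the Class 4.1 cargo aircraft limit of 2500 kg.

No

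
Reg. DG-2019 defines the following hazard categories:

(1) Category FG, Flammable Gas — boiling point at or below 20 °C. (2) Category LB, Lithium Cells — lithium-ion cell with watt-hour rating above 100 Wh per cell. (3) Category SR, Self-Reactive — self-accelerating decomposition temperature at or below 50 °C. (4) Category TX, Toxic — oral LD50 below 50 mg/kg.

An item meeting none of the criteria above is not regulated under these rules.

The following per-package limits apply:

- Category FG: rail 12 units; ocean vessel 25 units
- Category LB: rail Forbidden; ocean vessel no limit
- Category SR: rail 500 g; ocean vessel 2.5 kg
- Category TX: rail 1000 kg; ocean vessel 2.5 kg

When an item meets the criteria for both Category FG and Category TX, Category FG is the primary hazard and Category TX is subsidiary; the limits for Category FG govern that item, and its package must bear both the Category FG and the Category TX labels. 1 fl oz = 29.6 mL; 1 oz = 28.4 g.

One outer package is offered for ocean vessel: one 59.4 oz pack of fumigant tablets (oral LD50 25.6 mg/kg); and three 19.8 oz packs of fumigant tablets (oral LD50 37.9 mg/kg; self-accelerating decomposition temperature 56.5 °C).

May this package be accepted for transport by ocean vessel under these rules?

No

With oral LD50 25.6 mg/kg (< 50 mg/kg), the fumigant tablets fall in Category TX.
The fumigant tablets have oral LD50 37.9 mg/kg, which is < 50 mg/kg, so they are Category TX (Toxic).
Category TX net quantity: (one 59.4 oz pack = 1686.96 g) + (three 19.8 oz packs = 1686.96 g) = 3373.92 g.
3373.92 g > 2.5 kg (ocean vessel limit, Category TX) — over the limit.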